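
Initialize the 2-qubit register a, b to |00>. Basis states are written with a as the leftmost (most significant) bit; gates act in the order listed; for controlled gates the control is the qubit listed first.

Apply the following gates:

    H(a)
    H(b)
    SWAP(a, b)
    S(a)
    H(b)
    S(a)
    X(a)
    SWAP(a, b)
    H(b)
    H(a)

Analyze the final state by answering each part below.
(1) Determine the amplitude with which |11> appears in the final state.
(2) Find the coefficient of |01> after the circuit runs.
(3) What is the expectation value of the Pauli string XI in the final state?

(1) The final state's coefficient on |11> equals -sqrt(2)/2.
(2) |01> carries amplitude -sqrt(2)/2 in the final state.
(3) The expectation value of XI is 1.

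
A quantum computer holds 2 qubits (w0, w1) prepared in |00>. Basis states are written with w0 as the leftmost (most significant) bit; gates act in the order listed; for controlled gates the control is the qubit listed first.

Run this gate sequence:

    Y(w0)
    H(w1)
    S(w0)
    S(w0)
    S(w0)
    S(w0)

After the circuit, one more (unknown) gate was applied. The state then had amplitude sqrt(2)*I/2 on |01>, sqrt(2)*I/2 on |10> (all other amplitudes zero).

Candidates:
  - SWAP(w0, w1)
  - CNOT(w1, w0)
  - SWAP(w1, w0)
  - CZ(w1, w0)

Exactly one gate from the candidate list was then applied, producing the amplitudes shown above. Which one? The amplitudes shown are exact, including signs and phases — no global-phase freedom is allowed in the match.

It was CNOT(w1, w0) that produced the state shown.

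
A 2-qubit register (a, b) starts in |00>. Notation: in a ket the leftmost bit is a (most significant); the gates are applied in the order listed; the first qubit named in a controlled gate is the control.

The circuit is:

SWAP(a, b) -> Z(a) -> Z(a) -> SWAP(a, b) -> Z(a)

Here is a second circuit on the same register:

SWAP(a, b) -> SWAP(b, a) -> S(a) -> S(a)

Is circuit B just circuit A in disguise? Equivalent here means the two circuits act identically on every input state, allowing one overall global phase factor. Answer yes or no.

Yes — the two circuits implement the same unitary up to a global phase.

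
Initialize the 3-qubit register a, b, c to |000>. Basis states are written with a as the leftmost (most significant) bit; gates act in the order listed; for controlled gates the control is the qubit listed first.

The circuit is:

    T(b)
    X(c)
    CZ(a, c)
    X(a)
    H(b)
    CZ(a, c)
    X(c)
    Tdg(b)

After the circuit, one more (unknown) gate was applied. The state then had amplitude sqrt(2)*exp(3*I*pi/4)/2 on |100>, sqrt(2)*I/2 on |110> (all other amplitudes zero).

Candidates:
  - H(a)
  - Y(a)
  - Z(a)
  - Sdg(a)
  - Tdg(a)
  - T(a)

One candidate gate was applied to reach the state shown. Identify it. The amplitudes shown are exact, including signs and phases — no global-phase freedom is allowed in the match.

The applied gate was Tdg(a).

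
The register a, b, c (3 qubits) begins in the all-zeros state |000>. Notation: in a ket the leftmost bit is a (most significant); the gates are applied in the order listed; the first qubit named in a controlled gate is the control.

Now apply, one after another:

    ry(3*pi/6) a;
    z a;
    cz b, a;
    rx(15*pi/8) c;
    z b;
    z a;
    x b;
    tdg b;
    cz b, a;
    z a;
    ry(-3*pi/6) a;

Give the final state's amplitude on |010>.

|010> carries amplitude exp(3*I*pi/4)*cos(pi/16) in the final state.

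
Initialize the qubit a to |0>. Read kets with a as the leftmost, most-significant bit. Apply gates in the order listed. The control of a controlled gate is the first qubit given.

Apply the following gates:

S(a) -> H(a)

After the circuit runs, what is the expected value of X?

The expectation value of X is 1.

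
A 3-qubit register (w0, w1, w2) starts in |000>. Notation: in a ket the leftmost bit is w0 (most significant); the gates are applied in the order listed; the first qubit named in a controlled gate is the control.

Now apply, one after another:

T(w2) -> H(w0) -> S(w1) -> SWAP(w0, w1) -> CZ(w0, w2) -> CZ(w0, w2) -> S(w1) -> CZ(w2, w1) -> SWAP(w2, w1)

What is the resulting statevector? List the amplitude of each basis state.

After the circuit, the state carries amplitude sqrt(2)/2 on |000>, sqrt(2)*I/2 on |001>, and 0 on every other basis state. Key observation: gates 5-6 undo each other exactly, leaving only the rest of the circuit to track.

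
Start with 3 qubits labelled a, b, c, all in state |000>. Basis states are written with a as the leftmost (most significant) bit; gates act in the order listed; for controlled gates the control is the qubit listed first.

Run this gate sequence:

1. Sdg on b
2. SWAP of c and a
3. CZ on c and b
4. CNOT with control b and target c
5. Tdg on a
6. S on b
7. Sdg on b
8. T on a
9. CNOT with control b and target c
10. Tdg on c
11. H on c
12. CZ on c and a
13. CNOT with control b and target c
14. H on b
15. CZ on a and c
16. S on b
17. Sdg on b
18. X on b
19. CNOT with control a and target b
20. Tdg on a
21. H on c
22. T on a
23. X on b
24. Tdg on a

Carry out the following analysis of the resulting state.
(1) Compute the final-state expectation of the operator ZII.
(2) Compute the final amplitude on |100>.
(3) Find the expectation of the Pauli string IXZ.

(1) In the final state, ZII has expectation 1. Key observation: steps 4-9 multiply out to the identity, so the circuit reduces to the remaining gates.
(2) The final state's coefficient on |100> equals 0.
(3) The expectation value of IXZ is 1.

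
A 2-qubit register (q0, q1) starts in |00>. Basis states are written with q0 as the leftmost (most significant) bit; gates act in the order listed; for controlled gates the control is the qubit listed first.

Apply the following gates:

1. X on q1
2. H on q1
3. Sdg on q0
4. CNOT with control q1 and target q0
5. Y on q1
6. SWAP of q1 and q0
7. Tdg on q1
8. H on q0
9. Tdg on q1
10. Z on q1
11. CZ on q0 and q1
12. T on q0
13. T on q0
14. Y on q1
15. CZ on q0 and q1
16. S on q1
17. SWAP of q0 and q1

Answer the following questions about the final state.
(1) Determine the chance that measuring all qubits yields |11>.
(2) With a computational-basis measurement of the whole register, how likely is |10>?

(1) A full measurement returns |11> with probability 1/4.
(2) The probability of measuring |10> is 1/4.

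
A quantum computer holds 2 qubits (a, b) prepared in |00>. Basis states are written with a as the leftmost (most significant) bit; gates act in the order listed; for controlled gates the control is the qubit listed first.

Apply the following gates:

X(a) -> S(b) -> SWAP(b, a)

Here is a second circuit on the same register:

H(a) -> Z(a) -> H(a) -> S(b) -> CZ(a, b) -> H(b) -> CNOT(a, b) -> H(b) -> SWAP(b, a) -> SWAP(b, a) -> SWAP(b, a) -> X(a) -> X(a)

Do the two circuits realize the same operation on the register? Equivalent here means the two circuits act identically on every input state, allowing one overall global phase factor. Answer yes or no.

Yes, they are equivalent — the unitaries differ by at most a global phase.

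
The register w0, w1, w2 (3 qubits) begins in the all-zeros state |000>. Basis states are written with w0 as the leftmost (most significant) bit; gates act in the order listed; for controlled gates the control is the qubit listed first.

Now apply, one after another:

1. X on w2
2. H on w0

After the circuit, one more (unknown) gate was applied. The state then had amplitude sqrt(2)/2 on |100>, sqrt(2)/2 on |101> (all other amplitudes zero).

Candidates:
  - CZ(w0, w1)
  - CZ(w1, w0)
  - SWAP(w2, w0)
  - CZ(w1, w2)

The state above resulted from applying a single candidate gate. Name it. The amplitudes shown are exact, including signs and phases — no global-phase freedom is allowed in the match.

It was SWAP(w2, w0) that produced the state shown.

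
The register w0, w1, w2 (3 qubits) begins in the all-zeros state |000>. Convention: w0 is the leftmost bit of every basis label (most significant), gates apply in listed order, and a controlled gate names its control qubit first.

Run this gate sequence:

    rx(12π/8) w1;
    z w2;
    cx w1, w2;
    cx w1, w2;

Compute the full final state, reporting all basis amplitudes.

The final amplitudes are -sqrt(2)/2 on |000>, -sqrt(2)*I/2 on |010>, and 0 on every other basis state. Key observation: the block from step 3 through step 4 cancels to the identity and can be dropped.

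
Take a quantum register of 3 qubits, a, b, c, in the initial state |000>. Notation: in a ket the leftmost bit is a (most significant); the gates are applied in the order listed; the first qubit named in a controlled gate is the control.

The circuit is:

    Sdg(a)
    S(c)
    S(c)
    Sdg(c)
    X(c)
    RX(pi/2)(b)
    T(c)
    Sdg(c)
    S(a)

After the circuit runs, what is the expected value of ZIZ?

The observable ZIZ averages to -1.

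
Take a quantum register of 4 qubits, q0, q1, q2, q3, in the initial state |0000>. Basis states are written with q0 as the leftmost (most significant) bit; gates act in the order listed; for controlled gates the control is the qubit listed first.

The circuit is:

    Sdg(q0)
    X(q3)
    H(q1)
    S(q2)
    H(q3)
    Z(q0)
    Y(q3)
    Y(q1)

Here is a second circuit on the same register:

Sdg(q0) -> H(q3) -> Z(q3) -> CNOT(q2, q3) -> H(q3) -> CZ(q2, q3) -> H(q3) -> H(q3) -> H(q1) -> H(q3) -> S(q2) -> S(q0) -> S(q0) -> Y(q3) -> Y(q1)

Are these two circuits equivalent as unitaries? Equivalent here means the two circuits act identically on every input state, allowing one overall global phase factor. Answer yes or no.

Yes: on every input state the two circuits agree up to one overall phase factor.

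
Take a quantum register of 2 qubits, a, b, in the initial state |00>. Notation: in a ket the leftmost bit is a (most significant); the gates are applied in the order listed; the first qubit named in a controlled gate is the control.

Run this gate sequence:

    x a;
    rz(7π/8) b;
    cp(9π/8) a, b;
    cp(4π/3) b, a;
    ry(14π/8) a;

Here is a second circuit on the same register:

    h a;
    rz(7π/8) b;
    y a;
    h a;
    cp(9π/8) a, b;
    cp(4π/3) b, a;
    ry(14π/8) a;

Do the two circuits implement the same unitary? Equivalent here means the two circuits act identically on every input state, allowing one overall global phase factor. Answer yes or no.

No, they are not equivalent — no single phase factor reconciles the two unitaries.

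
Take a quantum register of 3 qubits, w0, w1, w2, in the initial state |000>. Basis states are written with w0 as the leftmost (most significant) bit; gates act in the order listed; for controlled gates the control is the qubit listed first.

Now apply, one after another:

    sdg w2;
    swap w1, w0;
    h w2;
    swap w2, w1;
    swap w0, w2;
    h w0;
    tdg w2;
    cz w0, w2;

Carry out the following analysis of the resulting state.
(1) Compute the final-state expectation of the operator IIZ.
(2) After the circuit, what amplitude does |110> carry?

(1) In the final state, IIZ has expectation 1.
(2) The final state's coefficient on |110> equals 1/2.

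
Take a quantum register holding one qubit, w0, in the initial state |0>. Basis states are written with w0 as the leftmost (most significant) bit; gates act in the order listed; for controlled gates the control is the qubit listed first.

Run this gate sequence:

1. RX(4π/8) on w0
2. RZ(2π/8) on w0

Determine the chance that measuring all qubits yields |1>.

A full measurement returns |1> with probability 1/2.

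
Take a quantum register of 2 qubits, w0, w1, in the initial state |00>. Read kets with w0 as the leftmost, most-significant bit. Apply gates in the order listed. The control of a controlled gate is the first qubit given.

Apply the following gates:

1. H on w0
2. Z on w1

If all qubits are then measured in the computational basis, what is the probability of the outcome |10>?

Outcome |10> occurs with probability 1/2.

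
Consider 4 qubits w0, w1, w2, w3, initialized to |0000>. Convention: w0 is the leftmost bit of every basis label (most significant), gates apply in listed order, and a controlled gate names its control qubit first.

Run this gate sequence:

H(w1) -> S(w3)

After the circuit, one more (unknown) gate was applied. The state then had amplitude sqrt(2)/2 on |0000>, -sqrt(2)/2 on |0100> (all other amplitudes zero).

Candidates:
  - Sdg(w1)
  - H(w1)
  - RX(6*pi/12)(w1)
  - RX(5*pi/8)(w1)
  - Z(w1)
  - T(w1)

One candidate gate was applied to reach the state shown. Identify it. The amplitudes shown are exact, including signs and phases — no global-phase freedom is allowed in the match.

The unique candidate consistent with the amplitudes is Z(w1).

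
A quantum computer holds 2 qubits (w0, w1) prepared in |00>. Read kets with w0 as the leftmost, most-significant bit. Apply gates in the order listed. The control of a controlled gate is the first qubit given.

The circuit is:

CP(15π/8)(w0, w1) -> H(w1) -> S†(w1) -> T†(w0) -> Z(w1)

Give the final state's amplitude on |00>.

The final state's coefficient on |00> equals sqrt(2)/2.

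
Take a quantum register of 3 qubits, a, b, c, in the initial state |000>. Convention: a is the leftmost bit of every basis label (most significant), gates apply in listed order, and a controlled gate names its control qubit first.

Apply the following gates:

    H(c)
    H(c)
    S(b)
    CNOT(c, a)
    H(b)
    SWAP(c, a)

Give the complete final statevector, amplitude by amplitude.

After the circuit, the state carries amplitude sqrt(2)/2 on |000>, sqrt(2)/2 on |010>, and 0 on every other basis state.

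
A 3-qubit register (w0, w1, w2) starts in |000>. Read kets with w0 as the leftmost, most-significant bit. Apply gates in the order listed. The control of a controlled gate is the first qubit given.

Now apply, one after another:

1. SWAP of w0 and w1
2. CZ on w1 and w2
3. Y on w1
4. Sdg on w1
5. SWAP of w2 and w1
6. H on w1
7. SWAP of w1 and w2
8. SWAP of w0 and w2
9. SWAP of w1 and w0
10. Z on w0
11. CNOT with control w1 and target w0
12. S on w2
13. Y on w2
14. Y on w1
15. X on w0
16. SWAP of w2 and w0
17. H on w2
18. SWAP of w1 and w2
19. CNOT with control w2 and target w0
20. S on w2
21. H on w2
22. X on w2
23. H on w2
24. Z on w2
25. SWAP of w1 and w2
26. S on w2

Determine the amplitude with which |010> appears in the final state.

|010> carries amplitude I/2 in the final state. Key observation: steps 21-24 multiply out to the identity, so the circuit reduces to the remaining gates.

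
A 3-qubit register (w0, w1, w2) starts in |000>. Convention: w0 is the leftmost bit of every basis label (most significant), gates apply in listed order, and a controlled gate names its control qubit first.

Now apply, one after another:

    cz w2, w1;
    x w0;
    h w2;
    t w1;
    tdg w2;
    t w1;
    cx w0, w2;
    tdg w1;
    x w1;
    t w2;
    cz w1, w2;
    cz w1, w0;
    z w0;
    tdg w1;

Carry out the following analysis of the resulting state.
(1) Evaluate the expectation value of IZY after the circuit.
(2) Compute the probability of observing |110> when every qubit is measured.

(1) In the final state, IZY has expectation 1.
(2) The probability of measuring |110> is 1/2.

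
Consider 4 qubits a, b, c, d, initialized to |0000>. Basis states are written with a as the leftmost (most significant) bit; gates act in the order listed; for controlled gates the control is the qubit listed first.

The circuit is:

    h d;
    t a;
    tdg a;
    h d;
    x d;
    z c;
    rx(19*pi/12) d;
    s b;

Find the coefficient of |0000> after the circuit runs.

|0000> carries amplitude -I*sqrt(3*sqrt(2) + 6)/4 + I*sqrt(2 - sqrt(2))/4 in the final state. Key observation: gates 1-4 undo each other exactly, leaving only the rest of the circuit to track.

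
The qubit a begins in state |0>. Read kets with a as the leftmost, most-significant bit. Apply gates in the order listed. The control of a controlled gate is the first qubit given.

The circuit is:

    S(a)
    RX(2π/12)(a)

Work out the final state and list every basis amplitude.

After the circuit, the state carries amplitude sqrt(2)/4 + sqrt(6)/4 on |0>, I*(-sqrt(6) + sqrt(2))/4 on |1>.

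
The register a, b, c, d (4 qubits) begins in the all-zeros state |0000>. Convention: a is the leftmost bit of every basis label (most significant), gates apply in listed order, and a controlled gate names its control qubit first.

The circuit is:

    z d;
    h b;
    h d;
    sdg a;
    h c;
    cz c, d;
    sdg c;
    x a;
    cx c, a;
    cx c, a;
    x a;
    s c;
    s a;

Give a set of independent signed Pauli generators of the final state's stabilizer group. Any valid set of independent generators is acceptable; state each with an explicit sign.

One valid set of independent stabilizer generators is +IXII, +IIXZ, +IIZX, +ZIII (any independent generating set of the same group is equally correct). Key observation: the block from step 7 through step 12 cancels to the identity and can be dropped.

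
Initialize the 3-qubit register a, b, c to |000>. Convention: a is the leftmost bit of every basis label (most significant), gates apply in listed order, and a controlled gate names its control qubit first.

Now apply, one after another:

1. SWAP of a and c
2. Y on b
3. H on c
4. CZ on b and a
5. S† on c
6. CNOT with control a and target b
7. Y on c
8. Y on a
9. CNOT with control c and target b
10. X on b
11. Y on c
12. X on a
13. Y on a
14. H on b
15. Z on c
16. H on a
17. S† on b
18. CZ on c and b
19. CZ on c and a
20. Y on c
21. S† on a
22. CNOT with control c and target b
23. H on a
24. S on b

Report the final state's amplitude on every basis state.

The resulting statevector has amplitude -1/4 - I/4 on |000>, -1/4 + I/4 on |001>, 1/4 + I/4 on |010>, -1/4 + I/4 on |011>, 1/4 - I/4 on |100>, 1/4 + I/4 on |101>, -1/4 + I/4 on |110>, 1/4 + I/4 on |111>.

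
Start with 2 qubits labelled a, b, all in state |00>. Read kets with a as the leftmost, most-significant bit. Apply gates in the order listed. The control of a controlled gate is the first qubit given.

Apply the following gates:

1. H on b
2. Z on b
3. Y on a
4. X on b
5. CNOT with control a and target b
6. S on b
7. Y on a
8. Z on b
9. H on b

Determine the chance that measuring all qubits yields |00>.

Outcome |00> occurs with probability 1/2.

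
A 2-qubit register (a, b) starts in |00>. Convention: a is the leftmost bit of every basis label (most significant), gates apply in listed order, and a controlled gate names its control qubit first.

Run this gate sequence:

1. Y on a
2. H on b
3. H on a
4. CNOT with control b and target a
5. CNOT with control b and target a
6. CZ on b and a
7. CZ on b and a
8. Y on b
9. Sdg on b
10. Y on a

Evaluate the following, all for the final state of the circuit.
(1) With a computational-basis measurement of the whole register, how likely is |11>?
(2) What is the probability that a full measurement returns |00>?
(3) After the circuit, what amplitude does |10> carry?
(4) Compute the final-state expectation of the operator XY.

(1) Outcome |11> occurs with probability 1/4.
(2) Outcome |00> occurs with probability 1/4.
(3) The amplitude on |10> is I/2.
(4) The observable XY averages to 1.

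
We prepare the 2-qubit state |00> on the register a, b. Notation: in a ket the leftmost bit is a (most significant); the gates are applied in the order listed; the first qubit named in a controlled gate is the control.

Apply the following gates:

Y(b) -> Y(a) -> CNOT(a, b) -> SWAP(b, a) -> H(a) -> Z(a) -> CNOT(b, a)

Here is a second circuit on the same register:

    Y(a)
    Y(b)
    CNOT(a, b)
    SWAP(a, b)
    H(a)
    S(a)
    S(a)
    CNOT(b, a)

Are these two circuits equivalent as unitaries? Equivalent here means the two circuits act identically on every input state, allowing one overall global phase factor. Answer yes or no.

Yes — the two circuits implement the same unitary up to a global phase.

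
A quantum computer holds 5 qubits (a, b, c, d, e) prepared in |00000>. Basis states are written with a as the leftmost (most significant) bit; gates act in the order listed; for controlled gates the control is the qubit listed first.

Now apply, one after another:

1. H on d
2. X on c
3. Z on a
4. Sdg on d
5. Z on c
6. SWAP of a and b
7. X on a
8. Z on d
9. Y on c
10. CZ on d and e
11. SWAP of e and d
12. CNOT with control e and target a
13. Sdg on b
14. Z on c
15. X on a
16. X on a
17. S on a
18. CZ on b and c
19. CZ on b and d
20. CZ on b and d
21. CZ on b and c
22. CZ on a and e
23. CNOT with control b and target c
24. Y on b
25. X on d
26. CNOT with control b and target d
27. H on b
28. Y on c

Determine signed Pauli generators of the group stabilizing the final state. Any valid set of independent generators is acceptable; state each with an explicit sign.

The stabilizer group can be generated by +XIIIX, -IXIII, -ZIIIZ, -IIZII, +IIIZI, among other valid generating sets. Key observation: steps 18-21 multiply out to the identity, so the circuit reduces to the remaining gates.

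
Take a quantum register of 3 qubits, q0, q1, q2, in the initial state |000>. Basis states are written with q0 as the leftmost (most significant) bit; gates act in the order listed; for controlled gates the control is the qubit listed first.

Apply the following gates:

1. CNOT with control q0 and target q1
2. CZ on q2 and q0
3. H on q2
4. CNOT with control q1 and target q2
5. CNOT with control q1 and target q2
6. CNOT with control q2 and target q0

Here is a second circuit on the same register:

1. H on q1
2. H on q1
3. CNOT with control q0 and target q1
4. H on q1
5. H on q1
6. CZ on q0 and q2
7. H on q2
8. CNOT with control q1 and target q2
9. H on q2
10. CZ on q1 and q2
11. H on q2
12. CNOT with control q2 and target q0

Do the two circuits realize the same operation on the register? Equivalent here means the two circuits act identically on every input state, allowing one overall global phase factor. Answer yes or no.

Yes: on every input state the two circuits agree up to one overall phase factor.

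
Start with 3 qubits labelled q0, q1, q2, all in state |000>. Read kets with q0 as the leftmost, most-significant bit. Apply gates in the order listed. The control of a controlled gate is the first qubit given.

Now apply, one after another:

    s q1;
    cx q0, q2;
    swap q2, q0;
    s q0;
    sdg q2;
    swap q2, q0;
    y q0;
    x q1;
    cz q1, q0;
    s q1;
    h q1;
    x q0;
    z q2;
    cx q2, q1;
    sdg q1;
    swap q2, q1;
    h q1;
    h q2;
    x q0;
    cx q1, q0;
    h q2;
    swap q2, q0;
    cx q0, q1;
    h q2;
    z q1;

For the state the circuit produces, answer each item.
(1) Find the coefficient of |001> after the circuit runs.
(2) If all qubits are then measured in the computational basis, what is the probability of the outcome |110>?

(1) The amplitude on |001> is -sqrt(2)/4.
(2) The probability of measuring |110> is 1/8.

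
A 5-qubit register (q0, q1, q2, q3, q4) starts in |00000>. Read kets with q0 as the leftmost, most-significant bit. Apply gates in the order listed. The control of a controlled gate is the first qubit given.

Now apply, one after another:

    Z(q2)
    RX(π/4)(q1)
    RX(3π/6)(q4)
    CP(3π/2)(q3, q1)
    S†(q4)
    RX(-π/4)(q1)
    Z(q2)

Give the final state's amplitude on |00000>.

|00000> carries amplitude sqrt(2)/2 in the final state.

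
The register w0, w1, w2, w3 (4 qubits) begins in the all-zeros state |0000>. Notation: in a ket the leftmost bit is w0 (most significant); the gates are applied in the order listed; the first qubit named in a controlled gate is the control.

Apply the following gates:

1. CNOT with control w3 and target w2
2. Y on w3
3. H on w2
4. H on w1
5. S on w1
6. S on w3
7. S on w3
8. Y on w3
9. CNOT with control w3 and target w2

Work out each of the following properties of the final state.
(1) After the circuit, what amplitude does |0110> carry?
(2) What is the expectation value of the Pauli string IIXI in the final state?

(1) |0110> carries amplitude -I/2 in the final state.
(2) In the final state, IIXI has expectation 1.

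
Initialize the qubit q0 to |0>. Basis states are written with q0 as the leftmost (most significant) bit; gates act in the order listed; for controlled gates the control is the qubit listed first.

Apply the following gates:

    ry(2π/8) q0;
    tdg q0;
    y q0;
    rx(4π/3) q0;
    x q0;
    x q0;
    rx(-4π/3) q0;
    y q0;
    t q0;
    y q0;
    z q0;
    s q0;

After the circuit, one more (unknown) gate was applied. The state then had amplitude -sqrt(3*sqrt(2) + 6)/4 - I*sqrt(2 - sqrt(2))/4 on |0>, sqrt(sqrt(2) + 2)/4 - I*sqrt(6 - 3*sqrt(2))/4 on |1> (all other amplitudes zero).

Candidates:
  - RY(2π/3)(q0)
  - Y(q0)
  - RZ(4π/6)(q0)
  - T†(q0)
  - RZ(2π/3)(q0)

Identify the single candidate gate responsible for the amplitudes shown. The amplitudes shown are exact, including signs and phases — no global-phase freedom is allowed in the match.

The unique candidate consistent with the amplitudes is RY(2π/3)(q0). Key observation: steps 2-9 multiply out to the identity, so the circuit reduces to the remaining gates.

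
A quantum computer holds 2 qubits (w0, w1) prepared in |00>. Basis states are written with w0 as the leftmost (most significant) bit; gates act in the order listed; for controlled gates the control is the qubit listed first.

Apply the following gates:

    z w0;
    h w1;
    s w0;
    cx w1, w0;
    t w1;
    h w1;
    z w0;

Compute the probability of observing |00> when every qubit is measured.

The probability of measuring |00> is 1/4.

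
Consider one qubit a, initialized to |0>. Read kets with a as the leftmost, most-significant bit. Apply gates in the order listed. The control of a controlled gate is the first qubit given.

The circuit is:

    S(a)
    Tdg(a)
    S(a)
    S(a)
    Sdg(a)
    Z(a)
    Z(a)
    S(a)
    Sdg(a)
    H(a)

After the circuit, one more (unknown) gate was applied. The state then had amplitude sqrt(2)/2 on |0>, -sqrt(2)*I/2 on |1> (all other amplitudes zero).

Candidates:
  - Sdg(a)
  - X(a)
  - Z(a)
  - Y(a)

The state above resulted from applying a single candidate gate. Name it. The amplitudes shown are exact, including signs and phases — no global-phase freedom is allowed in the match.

It was Sdg(a) that produced the state shown.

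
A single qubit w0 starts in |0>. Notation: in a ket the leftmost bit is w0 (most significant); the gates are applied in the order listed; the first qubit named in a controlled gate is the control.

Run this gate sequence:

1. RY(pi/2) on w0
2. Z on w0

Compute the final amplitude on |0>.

The amplitude on |0> is sqrt(2)/2.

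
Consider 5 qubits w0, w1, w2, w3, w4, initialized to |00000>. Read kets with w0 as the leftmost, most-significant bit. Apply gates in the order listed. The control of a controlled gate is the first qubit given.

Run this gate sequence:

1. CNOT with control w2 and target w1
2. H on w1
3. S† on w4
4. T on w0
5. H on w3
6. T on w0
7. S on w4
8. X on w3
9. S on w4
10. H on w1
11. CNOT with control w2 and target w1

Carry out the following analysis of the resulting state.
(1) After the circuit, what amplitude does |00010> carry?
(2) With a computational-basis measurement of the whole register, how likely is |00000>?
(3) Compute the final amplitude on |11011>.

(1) |00010> carries amplitude sqrt(2)/2 in the final state.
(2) The probability of measuring |00000> is 1/2.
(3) |11011> carries amplitude 0 in the final state.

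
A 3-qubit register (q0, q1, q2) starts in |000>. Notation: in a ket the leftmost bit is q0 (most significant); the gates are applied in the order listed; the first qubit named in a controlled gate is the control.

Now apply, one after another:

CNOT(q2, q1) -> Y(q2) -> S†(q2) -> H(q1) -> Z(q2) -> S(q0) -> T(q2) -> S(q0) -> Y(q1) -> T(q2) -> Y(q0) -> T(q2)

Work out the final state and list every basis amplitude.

The final amplitudes are -sqrt(2)*exp(3*I*pi/4)/2 on |101>, sqrt(2)*exp(3*I*pi/4)/2 on |111>, and 0 on every other basis state.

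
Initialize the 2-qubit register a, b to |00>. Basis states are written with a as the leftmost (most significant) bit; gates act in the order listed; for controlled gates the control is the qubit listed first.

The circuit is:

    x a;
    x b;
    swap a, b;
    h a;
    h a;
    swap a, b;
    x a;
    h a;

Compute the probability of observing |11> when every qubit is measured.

A full measurement returns |11> with probability 1/2. Key observation: the block from step 3 through step 6 cancels to the identity and can be dropped.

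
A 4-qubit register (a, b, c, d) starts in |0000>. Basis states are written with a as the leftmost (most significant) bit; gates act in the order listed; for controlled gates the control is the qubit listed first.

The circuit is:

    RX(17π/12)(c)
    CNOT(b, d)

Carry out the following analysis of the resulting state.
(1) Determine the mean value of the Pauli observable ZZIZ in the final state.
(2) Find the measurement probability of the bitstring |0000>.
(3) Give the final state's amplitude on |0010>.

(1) The expectation value of ZZIZ is 1.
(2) A full measurement returns |0000> with probability -sqrt(6)/8 + sqrt(2)/8 + 1/2.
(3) The amplitude on |0010> is -I*sqrt(sqrt(2) + 2)/4 - I*sqrt(6 - 3*sqrt(2))/4.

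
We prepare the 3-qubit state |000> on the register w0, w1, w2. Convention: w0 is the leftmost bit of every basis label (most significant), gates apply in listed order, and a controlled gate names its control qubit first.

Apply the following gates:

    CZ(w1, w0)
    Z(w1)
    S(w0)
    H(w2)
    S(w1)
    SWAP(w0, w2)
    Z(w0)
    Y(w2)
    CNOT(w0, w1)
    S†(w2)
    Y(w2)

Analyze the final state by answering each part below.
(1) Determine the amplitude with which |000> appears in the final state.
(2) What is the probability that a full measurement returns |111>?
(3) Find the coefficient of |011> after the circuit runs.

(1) The amplitude on |000> is -sqrt(2)*I/2.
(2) A full measurement returns |111> with probability 0.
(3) The amplitude on |011> is 0.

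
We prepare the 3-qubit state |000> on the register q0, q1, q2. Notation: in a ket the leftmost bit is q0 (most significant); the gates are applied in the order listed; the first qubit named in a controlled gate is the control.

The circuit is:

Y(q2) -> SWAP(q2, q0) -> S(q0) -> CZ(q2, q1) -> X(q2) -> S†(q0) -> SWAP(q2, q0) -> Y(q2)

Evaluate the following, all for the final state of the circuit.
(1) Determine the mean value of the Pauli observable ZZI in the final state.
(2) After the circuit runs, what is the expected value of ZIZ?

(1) The expectation value of ZZI is -1.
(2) The observable ZIZ averages to -1.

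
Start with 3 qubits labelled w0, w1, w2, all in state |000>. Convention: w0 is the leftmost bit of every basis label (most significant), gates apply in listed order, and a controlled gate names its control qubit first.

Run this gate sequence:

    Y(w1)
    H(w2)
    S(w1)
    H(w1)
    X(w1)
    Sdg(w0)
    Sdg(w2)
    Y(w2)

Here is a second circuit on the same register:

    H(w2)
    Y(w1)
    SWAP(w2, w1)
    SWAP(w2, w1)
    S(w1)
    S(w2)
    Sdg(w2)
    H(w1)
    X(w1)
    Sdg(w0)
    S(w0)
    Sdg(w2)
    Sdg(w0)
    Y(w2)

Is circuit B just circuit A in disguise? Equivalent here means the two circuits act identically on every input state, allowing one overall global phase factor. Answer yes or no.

Yes — the two circuits implement the same unitary up to a global phase.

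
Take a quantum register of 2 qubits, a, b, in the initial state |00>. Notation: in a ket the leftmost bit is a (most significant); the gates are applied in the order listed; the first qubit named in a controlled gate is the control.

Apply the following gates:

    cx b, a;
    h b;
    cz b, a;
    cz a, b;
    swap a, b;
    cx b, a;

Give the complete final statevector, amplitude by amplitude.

After the circuit, the state carries amplitude sqrt(2)/2 on |00>, 0 on |01>, sqrt(2)/2 on |10>, 0 on |11>.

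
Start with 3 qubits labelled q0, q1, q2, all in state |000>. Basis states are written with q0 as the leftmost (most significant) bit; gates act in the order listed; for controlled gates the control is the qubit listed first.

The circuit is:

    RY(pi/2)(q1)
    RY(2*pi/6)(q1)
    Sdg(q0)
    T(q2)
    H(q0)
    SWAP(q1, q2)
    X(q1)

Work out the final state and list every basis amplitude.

After the circuit, the state carries amplitude 0 on |000>, 0 on |001>, -1/4 + sqrt(3)/4 on |010>, 1/4 + sqrt(3)/4 on |011>, 0 on |100>, 0 on |101>, -1/4 + sqrt(3)/4 on |110>, 1/4 + sqrt(3)/4 on |111>.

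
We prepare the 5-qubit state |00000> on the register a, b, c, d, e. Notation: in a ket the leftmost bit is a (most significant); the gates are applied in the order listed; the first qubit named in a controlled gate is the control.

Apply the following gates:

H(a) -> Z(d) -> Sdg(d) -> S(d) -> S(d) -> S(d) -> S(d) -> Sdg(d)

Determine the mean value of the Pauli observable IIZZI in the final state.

The expectation value of IIZZI is 1. Key observation: gates 4-7 undo each other exactly, leaving only the rest of the circuit to track.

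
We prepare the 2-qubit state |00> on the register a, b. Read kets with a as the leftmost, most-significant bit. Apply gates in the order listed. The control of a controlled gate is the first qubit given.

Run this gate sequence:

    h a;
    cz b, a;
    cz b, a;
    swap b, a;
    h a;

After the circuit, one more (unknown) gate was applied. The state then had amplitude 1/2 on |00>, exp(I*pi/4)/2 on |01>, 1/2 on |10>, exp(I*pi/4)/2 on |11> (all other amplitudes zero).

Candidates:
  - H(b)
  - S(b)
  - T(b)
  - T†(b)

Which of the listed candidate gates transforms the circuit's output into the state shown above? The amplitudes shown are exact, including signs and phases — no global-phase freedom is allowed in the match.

It was T(b) that produced the state shown.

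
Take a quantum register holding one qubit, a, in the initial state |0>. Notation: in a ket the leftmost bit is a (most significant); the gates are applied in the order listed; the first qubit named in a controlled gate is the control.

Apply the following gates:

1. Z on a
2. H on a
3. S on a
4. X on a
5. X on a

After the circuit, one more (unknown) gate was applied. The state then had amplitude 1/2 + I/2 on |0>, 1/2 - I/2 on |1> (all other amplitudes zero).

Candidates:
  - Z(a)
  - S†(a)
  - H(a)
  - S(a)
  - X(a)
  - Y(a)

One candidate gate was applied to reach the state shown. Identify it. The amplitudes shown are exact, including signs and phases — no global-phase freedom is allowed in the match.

The unique candidate consistent with the amplitudes is H(a). Key observation: steps 4-5 multiply out to the identity, so the circuit reduces to the remaining gates.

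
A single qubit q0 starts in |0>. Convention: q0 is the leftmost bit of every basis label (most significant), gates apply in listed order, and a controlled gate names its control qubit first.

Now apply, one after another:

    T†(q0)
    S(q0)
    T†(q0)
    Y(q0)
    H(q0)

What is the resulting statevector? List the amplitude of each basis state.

The resulting statevector has amplitude sqrt(2)*I/2 on |0>, -sqrt(2)*I/2 on |1>.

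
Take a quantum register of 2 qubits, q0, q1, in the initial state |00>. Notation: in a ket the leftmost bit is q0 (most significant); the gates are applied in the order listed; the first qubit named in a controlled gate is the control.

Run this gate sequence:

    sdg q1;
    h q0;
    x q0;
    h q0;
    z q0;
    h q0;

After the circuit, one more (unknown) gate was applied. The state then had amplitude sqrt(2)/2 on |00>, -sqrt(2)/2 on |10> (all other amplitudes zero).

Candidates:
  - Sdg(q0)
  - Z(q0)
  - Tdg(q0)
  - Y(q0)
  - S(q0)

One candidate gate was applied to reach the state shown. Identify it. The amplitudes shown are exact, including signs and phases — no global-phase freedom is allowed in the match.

The unique candidate consistent with the amplitudes is Z(q0). Key observation: gates 2-5 undo each other exactly, leaving only the rest of the circuit to track.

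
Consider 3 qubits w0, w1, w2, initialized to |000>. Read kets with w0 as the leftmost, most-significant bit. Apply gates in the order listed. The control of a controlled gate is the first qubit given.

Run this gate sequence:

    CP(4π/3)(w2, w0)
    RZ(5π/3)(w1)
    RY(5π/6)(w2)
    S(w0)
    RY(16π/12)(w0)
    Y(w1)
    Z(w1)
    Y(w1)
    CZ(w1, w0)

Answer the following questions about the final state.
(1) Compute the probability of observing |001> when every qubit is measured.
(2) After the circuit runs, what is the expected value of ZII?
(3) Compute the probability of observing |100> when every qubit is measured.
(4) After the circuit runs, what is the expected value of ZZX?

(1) A full measurement returns |001> with probability sqrt(3)/16 + 1/8.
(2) The expectation value of ZII is -1/2.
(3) A full measurement returns |100> with probability 3/8 - 3*sqrt(3)/16.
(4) The expectation value of ZZX is -1/4.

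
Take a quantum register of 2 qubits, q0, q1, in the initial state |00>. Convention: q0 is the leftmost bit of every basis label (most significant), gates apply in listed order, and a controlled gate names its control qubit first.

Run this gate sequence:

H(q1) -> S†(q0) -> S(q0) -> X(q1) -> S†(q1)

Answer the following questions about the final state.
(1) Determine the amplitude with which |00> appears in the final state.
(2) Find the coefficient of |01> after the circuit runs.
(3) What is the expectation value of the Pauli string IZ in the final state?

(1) |00> carries amplitude sqrt(2)/2 in the final state.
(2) The amplitude on |01> is -sqrt(2)*I/2.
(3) The observable IZ averages to 0.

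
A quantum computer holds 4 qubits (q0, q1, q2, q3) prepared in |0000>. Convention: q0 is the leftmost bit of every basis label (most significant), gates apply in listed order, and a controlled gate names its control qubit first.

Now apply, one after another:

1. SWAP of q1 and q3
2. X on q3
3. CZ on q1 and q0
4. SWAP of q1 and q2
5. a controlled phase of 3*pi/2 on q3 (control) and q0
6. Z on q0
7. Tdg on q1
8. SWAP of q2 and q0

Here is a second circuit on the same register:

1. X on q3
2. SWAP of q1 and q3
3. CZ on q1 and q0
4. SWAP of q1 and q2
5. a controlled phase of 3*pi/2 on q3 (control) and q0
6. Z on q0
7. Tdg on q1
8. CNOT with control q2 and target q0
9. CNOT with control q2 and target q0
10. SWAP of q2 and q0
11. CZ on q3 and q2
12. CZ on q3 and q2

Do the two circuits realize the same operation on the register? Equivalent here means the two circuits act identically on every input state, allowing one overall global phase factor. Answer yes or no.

No: there is an input state on which the two circuits produce genuinely different outputs (not merely differing by a phase).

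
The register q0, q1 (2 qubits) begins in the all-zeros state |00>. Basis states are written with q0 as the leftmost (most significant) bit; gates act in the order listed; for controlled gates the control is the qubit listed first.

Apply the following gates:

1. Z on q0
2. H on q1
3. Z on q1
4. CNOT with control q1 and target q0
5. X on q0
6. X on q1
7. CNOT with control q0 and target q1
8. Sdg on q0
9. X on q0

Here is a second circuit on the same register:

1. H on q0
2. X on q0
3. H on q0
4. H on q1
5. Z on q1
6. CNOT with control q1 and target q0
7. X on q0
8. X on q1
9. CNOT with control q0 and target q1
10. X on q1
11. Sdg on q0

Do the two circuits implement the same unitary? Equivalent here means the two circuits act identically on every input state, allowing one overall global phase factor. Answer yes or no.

No, they are not equivalent — no single phase factor reconciles the two unitaries.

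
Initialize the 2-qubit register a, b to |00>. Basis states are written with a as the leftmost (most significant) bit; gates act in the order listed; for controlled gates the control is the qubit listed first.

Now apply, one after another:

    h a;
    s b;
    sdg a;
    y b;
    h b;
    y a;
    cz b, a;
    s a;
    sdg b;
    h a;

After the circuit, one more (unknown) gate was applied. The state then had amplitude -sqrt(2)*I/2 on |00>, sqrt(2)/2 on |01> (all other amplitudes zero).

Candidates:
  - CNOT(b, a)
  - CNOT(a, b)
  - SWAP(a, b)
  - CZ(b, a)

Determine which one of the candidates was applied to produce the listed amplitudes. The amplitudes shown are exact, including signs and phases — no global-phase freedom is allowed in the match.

The applied gate was CNOT(b, a).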